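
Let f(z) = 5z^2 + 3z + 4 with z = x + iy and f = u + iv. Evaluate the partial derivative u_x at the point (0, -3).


Step 1: f(z) = 5(x+iy)^2 + 3(x+iy) + 4
Step 2: u = 5(x^2 - y^2) + 3x + 4
Step 3: u_x = 10x + 3
Step 4: At (0, -3): u_x = 0 + 3 = 3

3


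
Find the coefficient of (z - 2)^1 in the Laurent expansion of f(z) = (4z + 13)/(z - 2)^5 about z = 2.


Step 1: Write the numerator in powers of (z - 2): 4z + 13 = 4(z - 2) + (4*2 + 13) = 4(z - 2) + 21
Step 2: Divide by (z - 2)^5: f(z) = 21(z - 2)^(-5) + 4(z - 2)^(-4)
Step 3: This finite sum is the Laurent series of f about z = 2.
Step 4: Only the powers -5 and -4 appear, so the coefficient of (z - 2)^1 = 0

0


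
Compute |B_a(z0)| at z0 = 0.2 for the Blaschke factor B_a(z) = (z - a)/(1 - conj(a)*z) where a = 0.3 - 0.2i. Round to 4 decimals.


Step 1: Numerator z0 - a = 0.2 - (0.3 - 0.2i) = -0.1 + 0.2i
Step 2: Denominator 1 - conj(a)*z0 = 1 - (0.3 + 0.2i)*0.2 = 0.94 - 0.04i
Step 3: |z0 - a|^2 = (-0.1)^2 + 0.2^2 = 0.05; |1 - conj(a)*z0|^2 = 0.94^2 + (-0.04)^2 = 0.8852
Step 4: |B_a(0.2)| = sqrt(0.05 / 0.8852) = sqrt(0.056484)
Step 5: = 0.2377

0.2377


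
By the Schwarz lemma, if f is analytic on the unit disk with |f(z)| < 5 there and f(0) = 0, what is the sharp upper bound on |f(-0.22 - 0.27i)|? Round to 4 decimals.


Step 1: g = f/5 maps D -> D with g(0) = 0, so by the Schwarz lemma |g(z)| <= |z|, i.e. |f(z)| <= 5|z|; this is sharp (f(z) = 5z).
Step 2: |z0|^2 = (-0.22)^2 + (-0.27)^2 = 0.1213
Step 3: |z0| = sqrt(0.1213) = 0.348281
Step 4: Best bound = 5 * |z0| = 5 * 0.348281 = 1.7414

1.7414


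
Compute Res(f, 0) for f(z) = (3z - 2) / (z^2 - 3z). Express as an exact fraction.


Step 1: Q(z) = z^2 - 3z = (z)(z - 3)
Step 2: Q'(z) = 2z - 3
Step 3: Q'(0) = -3, P(0) = -2
Step 4: Res = P(0)/Q'(0) = -2/(-3) = 2/3

2/3


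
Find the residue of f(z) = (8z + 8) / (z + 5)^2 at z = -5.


Step 1: Pole of order 2 at z = -5
Step 2: Res = lim d/dz [(z + 5)^2 * f(z)] as z -> -5
Step 3: (z + 5)^2 * f(z) = 8z + 8
Step 4: d/dz[8z + 8] = 8

8


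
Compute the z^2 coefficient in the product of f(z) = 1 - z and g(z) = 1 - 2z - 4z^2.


Step 1: z^2 term in f*g comes from: (1)*(-4z^2) + (-z)*(-2z) + (0)*(1)
Step 2: = -4 + 2 + 0
Step 3: = -2

-2


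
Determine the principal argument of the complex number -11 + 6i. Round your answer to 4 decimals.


Step 1: z = -11 + 6i
Step 2: arg(z) = atan2(6, -11)
Step 3: arg(z) = 2.6422

2.6422


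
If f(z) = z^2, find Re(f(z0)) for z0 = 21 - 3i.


Step 1: z0 = 21 - 3i
Step 2: z0^2 = 21^2 - (-3)^2 - 126i
Step 3: real part = 441 - 9 = 432

432


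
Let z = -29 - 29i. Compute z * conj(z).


Step 1: conj(z) = -29 + 29i
Step 2: z * conj(z) = (-29)^2 + (-29)^2
Step 3: = 841 + 841 = 1682

1682


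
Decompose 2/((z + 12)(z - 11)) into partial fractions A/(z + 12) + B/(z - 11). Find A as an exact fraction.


Step 1: Multiply both sides by (z + 12) and set z = -12
Step 2: A = 2 / (-12 - 11)
Step 3: A = 2 / (-23)
Step 4: A = -2/23

-2/23


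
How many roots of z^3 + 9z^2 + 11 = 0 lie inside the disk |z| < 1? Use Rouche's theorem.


Step 1: On |z| = 1 the three terms have sizes |z^3| = 1^3 = 1, |9z^2| = 9*1^2 = 9, |11| = 11
Step 2: The dominant term is g(z) = 11; let h(z) = z^3 + 9z^2 so f = g + h
Step 3: On |z| = 1: |g| = 11 and |h| <= 1 + 9 = 10
Step 4: Since 11 > 10, |h| < |g| on |z| = 1, so by Rouche f has the same number of zeros as g inside |z| < 1
Step 5: g(z) = 11 is a nonzero constant with no zeros inside |z| < 1. Answer = 0

0


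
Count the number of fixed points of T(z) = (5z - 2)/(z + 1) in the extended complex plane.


Step 1: Fixed points satisfy T(z) = z
Step 2: z^2 - 4z + 2 = 0
Step 3: Discriminant = (-4)^2 - 4*1*2 = 8
Step 4: Number of fixed points = 2

2


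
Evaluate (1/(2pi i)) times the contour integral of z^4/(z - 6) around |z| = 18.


Step 1: f(z) = z^4, a = 6 is inside |z| = 18
Step 2: By Cauchy integral formula: (1/(2pi*i)) * integral = f(a)
Step 3: f(6) = 6^4 = 1296

1296


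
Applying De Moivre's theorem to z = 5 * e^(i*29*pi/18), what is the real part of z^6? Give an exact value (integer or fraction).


Step 1: By De Moivre's theorem, z^6 = 5^6 * e^(i*6*29*pi/18) = 15625 * (cos(29*pi/3) + i*sin(29*pi/3))
Step 2: |z|^6 = 5^6 = 15625
Step 3: Reduce the angle mod 2*pi: 29*pi/3 - 8*pi = 5*pi/3
Step 4: cos(5*pi/3) = 1/2
Step 5: Re(z^6) = 15625 * 1/2 = 15625/2

15625/2


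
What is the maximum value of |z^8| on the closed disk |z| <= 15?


Step 1: On |z| = 15, |f(z)| = |z|^8 = 15^8
Step 2: By maximum modulus principle, maximum is on boundary.
Step 3: Maximum = 2562890625 = 2562890625

2562890625


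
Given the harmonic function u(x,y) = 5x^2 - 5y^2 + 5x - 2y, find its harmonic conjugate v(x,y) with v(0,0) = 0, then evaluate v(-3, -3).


Step 1: v_x = -u_y = 10y + 2
Step 2: v_y = u_x = 10x + 5
Step 3: v = 10xy + 2x + 5y + C
Step 4: v(0,0) = 0 => C = 0
Step 5: v(-3, -3) = 69

69


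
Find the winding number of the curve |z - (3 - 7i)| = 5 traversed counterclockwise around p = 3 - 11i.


Step 1: Center c = (3, -7), radius = 5
Step 2: |p - c|^2 = 0^2 + (-4)^2 = 16
Step 3: r^2 = 25
Step 4: |p-c| < r so winding number = 1

1


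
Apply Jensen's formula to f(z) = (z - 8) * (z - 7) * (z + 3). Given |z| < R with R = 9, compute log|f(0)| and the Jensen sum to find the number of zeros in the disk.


Jensen's formula: (1/2pi)*integral log|f(Re^it)|dt = log|f(0)| + sum_{|a_k|<R} log(R/|a_k|)
Step 1: f(0) = (-8) * (-7) * 3 = 168
Step 2: log|f(0)| = log|8| + log|7| + log|-3| = 5.124
Step 3: Zeros inside |z| < 9: 8, 7, -3
Step 4: Jensen sum = log(9/8) + log(9/7) + log(9/3) = 1.4677
Step 5: n(R) = number of terms in the Jensen sum = count of zeros inside |z| < 9 = 3

3


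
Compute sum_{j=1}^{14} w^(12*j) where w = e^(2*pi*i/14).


Step 1: The sum sum_{j=1}^{n} w^(k*j) equals n if n | k, else 0.
Step 2: Here n = 14, k = 12
Step 3: Does n divide k? 14 | 12 -> False
Step 4: Sum = 0

0


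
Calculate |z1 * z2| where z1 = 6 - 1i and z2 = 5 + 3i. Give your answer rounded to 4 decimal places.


Step 1: |z1| = sqrt(6^2 + (-1)^2) = sqrt(37)
Step 2: |z2| = sqrt(5^2 + 3^2) = sqrt(34)
Step 3: |z1*z2| = |z1|*|z2| = sqrt(37) * sqrt(34) = sqrt(37 * 34) = sqrt(1258)
Step 4: = 35.4683

35.4683


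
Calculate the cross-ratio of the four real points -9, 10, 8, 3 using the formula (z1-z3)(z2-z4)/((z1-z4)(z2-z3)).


Step 1: (z1-z3)(z2-z4) = (-17) * 7 = -119
Step 2: (z1-z4)(z2-z3) = (-12) * 2 = -24
Step 3: Cross-ratio = 119/24 = 119/24

119/24


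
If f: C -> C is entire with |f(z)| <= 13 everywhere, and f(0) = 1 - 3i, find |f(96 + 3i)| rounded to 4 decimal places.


Step 1: By Liouville's theorem, a bounded entire function is constant.
Step 2: f(z) = f(0) = 1 - 3i for all z.
Step 3: |f(w)| = |1 - 3i| = sqrt(1 + 9)
Step 4: = 3.1623

3.1623


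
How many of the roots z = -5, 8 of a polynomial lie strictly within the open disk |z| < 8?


Step 1: Check each root:
  z = -5: |-5| = 5 < 8
  z = 8: |8| = 8 >= 8
Step 2: Count = 1

1


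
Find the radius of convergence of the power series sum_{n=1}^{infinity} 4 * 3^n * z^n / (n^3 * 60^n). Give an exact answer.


Step 1: General term a_n = 4 * 3^n / (n^3 * 60^n)
Step 2: By the root test, |a_n|^(1/n) = 4^(1/n) * 3 / (n^(3/n) * 60) -> 3/60 as n -> infinity (since 4^(1/n) -> 1 and n^(3/n) -> 1)
Step 3: R = 1/lim|a_n|^(1/n) = 60/3 = 20

20


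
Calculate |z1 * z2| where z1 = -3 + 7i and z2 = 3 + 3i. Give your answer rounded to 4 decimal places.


Step 1: |z1| = sqrt((-3)^2 + 7^2) = sqrt(58)
Step 2: |z2| = sqrt(3^2 + 3^2) = sqrt(18)
Step 3: |z1*z2| = |z1|*|z2| = sqrt(58) * sqrt(18) = sqrt(58 * 18) = sqrt(1044)
Step 4: = 32.311

32.311


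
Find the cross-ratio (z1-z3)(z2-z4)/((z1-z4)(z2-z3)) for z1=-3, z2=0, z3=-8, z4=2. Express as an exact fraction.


Step 1: (z1-z3)(z2-z4) = 5 * (-2) = -10
Step 2: (z1-z4)(z2-z3) = (-5) * 8 = -40
Step 3: Cross-ratio = 10/40 = 1/4

1/4


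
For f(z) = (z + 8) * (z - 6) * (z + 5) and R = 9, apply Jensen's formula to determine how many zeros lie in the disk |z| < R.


Jensen's formula: (1/2pi)*integral log|f(Re^it)|dt = log|f(0)| + sum_{|a_k|<R} log(R/|a_k|)
Step 1: f(0) = 8 * (-6) * 5 = -240
Step 2: log|f(0)| = log|-8| + log|6| + log|-5| = 5.4806
Step 3: Zeros inside |z| < 9: -8, 6, -5
Step 4: Jensen sum = log(9/8) + log(9/6) + log(9/5) = 1.111
Step 5: n(R) = number of terms in the Jensen sum = count of zeros inside |z| < 9 = 3

3


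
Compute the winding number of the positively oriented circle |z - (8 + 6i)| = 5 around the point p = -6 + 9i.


Step 1: Center c = (8, 6), radius = 5
Step 2: |p - c|^2 = (-14)^2 + 3^2 = 205
Step 3: r^2 = 25
Step 4: |p-c| > r so winding number = 0

0


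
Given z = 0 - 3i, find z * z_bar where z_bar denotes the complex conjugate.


Step 1: conj(z) = 0 + 3i
Step 2: z * conj(z) = 0^2 + (-3)^2
Step 3: = 0 + 9 = 9

9


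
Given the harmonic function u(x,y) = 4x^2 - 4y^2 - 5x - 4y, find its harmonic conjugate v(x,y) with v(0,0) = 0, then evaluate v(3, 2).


Step 1: v_x = -u_y = 8y + 4
Step 2: v_y = u_x = 8x - 5
Step 3: v = 8xy + 4x - 5y + C
Step 4: v(0,0) = 0 => C = 0
Step 5: v(3, 2) = 50

50


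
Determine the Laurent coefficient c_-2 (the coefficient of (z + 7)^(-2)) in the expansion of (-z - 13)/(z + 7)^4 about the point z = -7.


Step 1: Write the numerator in powers of (z + 7): -z - 13 = -(z + 7) + (-1*(-7) - 13) = -(z + 7) - 6
Step 2: Divide by (z + 7)^4: f(z) = -6(z + 7)^(-4) - (z + 7)^(-3)
Step 3: This finite sum is the Laurent series of f about z = -7.
Step 4: Only the powers -4 and -3 appear, so the coefficient of (z + 7)^(-2) = 0

0


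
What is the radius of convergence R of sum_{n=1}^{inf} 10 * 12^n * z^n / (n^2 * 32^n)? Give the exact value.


Step 1: General term a_n = 10 * 12^n / (n^2 * 32^n)
Step 2: By the root test, |a_n|^(1/n) = 10^(1/n) * 12 / (n^(2/n) * 32) -> 12/32 as n -> infinity (since 10^(1/n) -> 1 and n^(2/n) -> 1)
Step 3: R = 1/lim|a_n|^(1/n) = 32/12 = 8/3

8/3


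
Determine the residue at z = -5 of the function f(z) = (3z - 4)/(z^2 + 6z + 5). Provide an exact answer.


Step 1: Q(z) = z^2 + 6z + 5 = (z + 5)(z + 1)
Step 2: Q'(z) = 2z + 6
Step 3: Q'(-5) = -4, P(-5) = -19
Step 4: Res = P(-5)/Q'(-5) = -19/(-4) = 19/4

19/4


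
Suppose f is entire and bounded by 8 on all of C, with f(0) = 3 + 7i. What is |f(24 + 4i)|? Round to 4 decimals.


Step 1: By Liouville's theorem, a bounded entire function is constant.
Step 2: f(z) = f(0) = 3 + 7i for all z.
Step 3: |f(w)| = |3 + 7i| = sqrt(9 + 49)
Step 4: = 7.6158

7.6158


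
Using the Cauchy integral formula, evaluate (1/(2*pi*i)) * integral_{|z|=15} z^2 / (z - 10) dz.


Step 1: f(z) = z^2, a = 10 is inside |z| = 15
Step 2: By Cauchy integral formula: (1/(2pi*i)) * integral = f(a)
Step 3: f(10) = 10^2 = 100

100


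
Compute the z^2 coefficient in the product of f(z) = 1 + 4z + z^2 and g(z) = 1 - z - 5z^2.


Step 1: z^2 term in f*g comes from: (1)*(-5z^2) + (4z)*(-z) + (z^2)*(1)
Step 2: = -5 - 4 + 1
Step 3: = -8

-8


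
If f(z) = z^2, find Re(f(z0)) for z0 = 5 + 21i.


Step 1: z0 = 5 + 21i
Step 2: z0^2 = 5^2 - 21^2 + 210i
Step 3: real part = 25 - 441 = -416

-416


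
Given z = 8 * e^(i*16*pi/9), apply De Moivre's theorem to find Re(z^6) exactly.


Step 1: By De Moivre's theorem, z^6 = 8^6 * e^(i*6*16*pi/9) = 262144 * (cos(32*pi/3) + i*sin(32*pi/3))
Step 2: |z|^6 = 8^6 = 262144
Step 3: Reduce the angle mod 2*pi: 32*pi/3 - 10*pi = 2*pi/3
Step 4: cos(2*pi/3) = -1/2
Step 5: Re(z^6) = 262144 * (-1/2) = -131072

-131072


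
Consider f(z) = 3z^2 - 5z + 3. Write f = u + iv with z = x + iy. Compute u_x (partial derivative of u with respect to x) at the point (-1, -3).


Step 1: f(z) = 3(x+iy)^2 - 5(x+iy) + 3
Step 2: u = 3(x^2 - y^2) - 5x + 3
Step 3: u_x = 6x - 5
Step 4: At (-1, -3): u_x = -6 - 5 = -11

-11


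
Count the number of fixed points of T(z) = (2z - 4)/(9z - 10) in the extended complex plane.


Step 1: Fixed points satisfy T(z) = z
Step 2: 9z^2 - 12z + 4 = 0
Step 3: Discriminant = (-12)^2 - 4*9*4 = 0
Step 4: Number of fixed points = 1

1


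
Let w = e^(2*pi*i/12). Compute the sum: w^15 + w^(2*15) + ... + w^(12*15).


Step 1: The sum sum_{j=1}^{n} w^(k*j) equals n if n | k, else 0.
Step 2: Here n = 12, k = 15
Step 3: Does n divide k? 12 | 15 -> False
Step 4: Sum = 0

0


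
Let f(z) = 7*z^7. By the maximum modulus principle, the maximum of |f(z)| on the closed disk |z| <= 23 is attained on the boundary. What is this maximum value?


Step 1: On |z| = 23, |f(z)| = 7 * |z|^7 = 7 * 23^7
Step 2: By maximum modulus principle, maximum is on boundary.
Step 3: Maximum = 7 * 3404825447 = 23833778129

23833778129


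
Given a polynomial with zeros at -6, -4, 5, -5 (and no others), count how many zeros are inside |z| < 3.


Step 1: Check each root:
  z = -6: |-6| = 6 >= 3
  z = -4: |-4| = 4 >= 3
  z = 5: |5| = 5 >= 3
  z = -5: |-5| = 5 >= 3
Step 2: Count = 0

0


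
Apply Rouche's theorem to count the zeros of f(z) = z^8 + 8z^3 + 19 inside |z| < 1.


Step 1: On |z| = 1 the three terms have sizes |z^8| = 1^8 = 1, |8z^3| = 8*1^3 = 8, |19| = 19
Step 2: The dominant term is g(z) = 19; let h(z) = z^8 + 8z^3 so f = g + h
Step 3: On |z| = 1: |g| = 19 and |h| <= 1 + 8 = 9
Step 4: Since 19 > 9, |h| < |g| on |z| = 1, so by Rouche f has the same number of zeros as g inside |z| < 1
Step 5: g(z) = 19 is a nonzero constant with no zeros inside |z| < 1. Answer = 0

0


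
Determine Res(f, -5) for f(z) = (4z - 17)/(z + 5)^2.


Step 1: Pole of order 2 at z = -5
Step 2: Res = lim d/dz [(z + 5)^2 * f(z)] as z -> -5
Step 3: (z + 5)^2 * f(z) = 4z - 17
Step 4: d/dz[4z - 17] = 4

4


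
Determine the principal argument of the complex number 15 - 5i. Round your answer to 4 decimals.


Step 1: z = 15 - 5i
Step 2: arg(z) = atan2(-5, 15)
Step 3: arg(z) = -0.3218

-0.3218


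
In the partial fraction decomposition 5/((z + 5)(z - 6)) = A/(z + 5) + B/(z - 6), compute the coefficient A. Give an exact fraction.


Step 1: Multiply both sides by (z + 5) and set z = -5
Step 2: A = 5 / (-5 - 6)
Step 3: A = 5 / (-11)
Step 4: A = -5/11

-5/11


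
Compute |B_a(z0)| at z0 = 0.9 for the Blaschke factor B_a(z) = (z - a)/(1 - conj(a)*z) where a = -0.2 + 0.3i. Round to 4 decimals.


Step 1: Numerator z0 - a = 0.9 - (-0.2 + 0.3i) = 1.1 - 0.3i
Step 2: Denominator 1 - conj(a)*z0 = 1 - (-0.2 - 0.3i)*0.9 = 1.18 + 0.27i
Step 3: |z0 - a|^2 = 1.1^2 + (-0.3)^2 = 1.3; |1 - conj(a)*z0|^2 = 1.18^2 + 0.27^2 = 1.4653
Step 4: |B_a(0.9)| = sqrt(1.3 / 1.4653) = sqrt(0.88719)
Step 5: = 0.9419

0.9419


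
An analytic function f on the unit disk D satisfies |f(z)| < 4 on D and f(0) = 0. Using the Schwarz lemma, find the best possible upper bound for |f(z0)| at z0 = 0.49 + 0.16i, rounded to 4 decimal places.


Step 1: g = f/4 maps D -> D with g(0) = 0, so by the Schwarz lemma |g(z)| <= |z|, i.e. |f(z)| <= 4|z|; this is sharp (f(z) = 4z).
Step 2: |z0|^2 = 0.49^2 + 0.16^2 = 0.2657
Step 3: |z0| = sqrt(0.2657) = 0.515461
Step 4: Best bound = 4 * |z0| = 4 * 0.515461 = 2.0618

2.0618


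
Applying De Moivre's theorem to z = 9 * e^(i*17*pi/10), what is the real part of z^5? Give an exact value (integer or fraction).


Step 1: By De Moivre's theorem, z^5 = 9^5 * e^(i*5*17*pi/10) = 59049 * (cos(17*pi/2) + i*sin(17*pi/2))
Step 2: |z|^5 = 9^5 = 59049
Step 3: Reduce the angle mod 2*pi: 17*pi/2 - 8*pi = pi/2
Step 4: cos(pi/2) = 0
Step 5: Re(z^5) = 59049 * 0 = 0

0


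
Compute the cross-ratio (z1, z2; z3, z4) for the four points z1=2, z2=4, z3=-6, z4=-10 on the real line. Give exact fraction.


Step 1: (z1-z3)(z2-z4) = 8 * 14 = 112
Step 2: (z1-z4)(z2-z3) = 12 * 10 = 120
Step 3: Cross-ratio = 112/120 = 14/15

14/15


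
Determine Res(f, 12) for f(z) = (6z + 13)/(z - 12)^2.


Step 1: Pole of order 2 at z = 12
Step 2: Res = lim d/dz [(z - 12)^2 * f(z)] as z -> 12
Step 3: (z - 12)^2 * f(z) = 6z + 13
Step 4: d/dz[6z + 13] = 6

6


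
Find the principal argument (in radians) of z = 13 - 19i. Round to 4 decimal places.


Step 1: z = 13 - 19i
Step 2: arg(z) = atan2(-19, 13)
Step 3: arg(z) = -0.9707

-0.9707


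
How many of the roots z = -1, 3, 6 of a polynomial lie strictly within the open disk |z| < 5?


Step 1: Check each root:
  z = -1: |-1| = 1 < 5
  z = 3: |3| = 3 < 5
  z = 6: |6| = 6 >= 5
Step 2: Count = 2

2


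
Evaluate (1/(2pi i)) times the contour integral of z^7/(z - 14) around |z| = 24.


Step 1: f(z) = z^7, a = 14 is inside |z| = 24
Step 2: By Cauchy integral formula: (1/(2pi*i)) * integral = f(a)
Step 3: f(14) = 14^7 = 105413504

105413504


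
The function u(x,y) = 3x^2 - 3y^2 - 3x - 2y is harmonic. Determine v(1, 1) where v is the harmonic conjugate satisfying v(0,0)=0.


Step 1: v_x = -u_y = 6y + 2
Step 2: v_y = u_x = 6x - 3
Step 3: v = 6xy + 2x - 3y + C
Step 4: v(0,0) = 0 => C = 0
Step 5: v(1, 1) = 5

5


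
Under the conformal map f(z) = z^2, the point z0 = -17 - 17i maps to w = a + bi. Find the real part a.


Step 1: z0 = -17 - 17i
Step 2: z0^2 = (-17)^2 - (-17)^2 + 578i
Step 3: real part = 289 - 289 = 0

0


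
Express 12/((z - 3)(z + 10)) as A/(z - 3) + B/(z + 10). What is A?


Step 1: Multiply both sides by (z - 3) and set z = 3
Step 2: A = 12 / (3 + 10)
Step 3: A = 12 / 13
Step 4: A = 12/13

12/13


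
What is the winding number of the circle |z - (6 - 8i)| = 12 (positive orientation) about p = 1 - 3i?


Step 1: Center c = (6, -8), radius = 12
Step 2: |p - c|^2 = (-5)^2 + 5^2 = 50
Step 3: r^2 = 144
Step 4: |p-c| < r so winding number = 1

1


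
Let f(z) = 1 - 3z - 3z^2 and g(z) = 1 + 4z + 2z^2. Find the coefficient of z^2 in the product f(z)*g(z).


Step 1: z^2 term in f*g comes from: (1)*(2z^2) + (-3z)*(4z) + (-3z^2)*(1)
Step 2: = 2 - 12 - 3
Step 3: = -13

-13


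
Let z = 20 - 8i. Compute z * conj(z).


Step 1: conj(z) = 20 + 8i
Step 2: z * conj(z) = 20^2 + (-8)^2
Step 3: = 400 + 64 = 464

464


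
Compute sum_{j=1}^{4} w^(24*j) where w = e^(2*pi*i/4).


Step 1: The sum sum_{j=1}^{n} w^(k*j) equals n if n | k, else 0.
Step 2: Here n = 4, k = 24
Step 3: Does n divide k? 4 | 24 -> True
Step 4: Sum = 4

4


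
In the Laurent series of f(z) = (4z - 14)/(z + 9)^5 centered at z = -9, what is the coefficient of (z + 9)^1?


Step 1: Write the numerator in powers of (z + 9): 4z - 14 = 4(z + 9) + (4*(-9) - 14) = 4(z + 9) - 50
Step 2: Divide by (z + 9)^5: f(z) = -50(z + 9)^(-5) + 4(z + 9)^(-4)
Step 3: This finite sum is the Laurent series of f about z = -9.
Step 4: Only the powers -5 and -4 appear, so the coefficient of (z + 9)^1 = 0

0


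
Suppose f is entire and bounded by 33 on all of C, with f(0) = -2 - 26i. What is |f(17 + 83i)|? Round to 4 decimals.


Step 1: By Liouville's theorem, a bounded entire function is constant.
Step 2: f(z) = f(0) = -2 - 26i for all z.
Step 3: |f(w)| = |-2 - 26i| = sqrt(4 + 676)
Step 4: = 26.0768

26.0768


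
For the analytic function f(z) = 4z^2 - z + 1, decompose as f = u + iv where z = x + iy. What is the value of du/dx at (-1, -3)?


Step 1: f(z) = 4(x+iy)^2 - (x+iy) + 1
Step 2: u = 4(x^2 - y^2) - x + 1
Step 3: u_x = 8x - 1
Step 4: At (-1, -3): u_x = -8 - 1 = -9

-9


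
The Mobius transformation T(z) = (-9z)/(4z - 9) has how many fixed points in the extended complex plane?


Step 1: Fixed points satisfy T(z) = z
Step 2: 4z^2 = 0
Step 3: Discriminant = 0^2 - 4*4*0 = 0
Step 4: Number of fixed points = 1

1


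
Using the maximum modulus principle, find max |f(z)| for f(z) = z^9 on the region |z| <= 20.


Step 1: On |z| = 20, |f(z)| = |z|^9 = 20^9
Step 2: By maximum modulus principle, maximum is on boundary.
Step 3: Maximum = 512000000000 = 512000000000

512000000000


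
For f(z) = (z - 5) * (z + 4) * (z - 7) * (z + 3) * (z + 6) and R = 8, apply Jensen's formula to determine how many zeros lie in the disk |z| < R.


Jensen's formula: (1/2pi)*integral log|f(Re^it)|dt = log|f(0)| + sum_{|a_k|<R} log(R/|a_k|)
Step 1: f(0) = (-5) * 4 * (-7) * 3 * 6 = 2520
Step 2: log|f(0)| = log|5| + log|-4| + log|7| + log|-3| + log|-6| = 7.832
Step 3: Zeros inside |z| < 8: 5, -4, 7, -3, -6
Step 4: Jensen sum = log(8/5) + log(8/4) + log(8/7) + log(8/3) + log(8/6) = 2.5652
Step 5: n(R) = number of terms in the Jensen sum = count of zeros inside |z| < 8 = 5

5


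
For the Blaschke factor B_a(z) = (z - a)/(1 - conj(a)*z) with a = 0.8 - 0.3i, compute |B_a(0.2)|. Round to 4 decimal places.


Step 1: Numerator z0 - a = 0.2 - (0.8 - 0.3i) = -0.6 + 0.3i
Step 2: Denominator 1 - conj(a)*z0 = 1 - (0.8 + 0.3i)*0.2 = 0.84 - 0.06i
Step 3: |z0 - a|^2 = (-0.6)^2 + 0.3^2 = 0.45; |1 - conj(a)*z0|^2 = 0.84^2 + (-0.06)^2 = 0.7092
Step 4: |B_a(0.2)| = sqrt(0.45 / 0.7092) = sqrt(0.634518)
Step 5: = 0.7966

0.7966


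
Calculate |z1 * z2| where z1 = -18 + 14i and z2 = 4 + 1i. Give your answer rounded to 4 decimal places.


Step 1: |z1| = sqrt((-18)^2 + 14^2) = sqrt(520)
Step 2: |z2| = sqrt(4^2 + 1^2) = sqrt(17)
Step 3: |z1*z2| = |z1|*|z2| = sqrt(520) * sqrt(17) = sqrt(520 * 17) = sqrt(8840)
Step 4: = 94.0213

94.0213


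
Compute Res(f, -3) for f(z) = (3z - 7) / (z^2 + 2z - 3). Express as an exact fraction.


Step 1: Q(z) = z^2 + 2z - 3 = (z + 3)(z - 1)
Step 2: Q'(z) = 2z + 2
Step 3: Q'(-3) = -4, P(-3) = -16
Step 4: Res = P(-3)/Q'(-3) = -16/(-4) = 4

4


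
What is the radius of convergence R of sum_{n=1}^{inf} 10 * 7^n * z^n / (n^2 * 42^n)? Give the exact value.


Step 1: General term a_n = 10 * 7^n / (n^2 * 42^n)
Step 2: By the root test, |a_n|^(1/n) = 10^(1/n) * 7 / (n^(2/n) * 42) -> 7/42 as n -> infinity (since 10^(1/n) -> 1 and n^(2/n) -> 1)
Step 3: R = 1/lim|a_n|^(1/n) = 42/7 = 6

6


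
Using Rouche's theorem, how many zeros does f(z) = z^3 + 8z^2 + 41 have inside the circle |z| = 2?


Step 1: On |z| = 2 the three terms have sizes |z^3| = 2^3 = 8, |8z^2| = 8*2^2 = 32, |41| = 41
Step 2: The dominant term is g(z) = 41; let h(z) = z^3 + 8z^2 so f = g + h
Step 3: On |z| = 2: |g| = 41 and |h| <= 8 + 32 = 40
Step 4: Since 41 > 40, |h| < |g| on |z| = 2, so by Rouche f has the same number of zeros as g inside |z| < 2
Step 5: g(z) = 41 is a nonzero constant with no zeros inside |z| < 2. Answer = 0

0


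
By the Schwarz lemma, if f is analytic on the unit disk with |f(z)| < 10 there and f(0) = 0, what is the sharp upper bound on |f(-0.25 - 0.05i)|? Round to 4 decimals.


Step 1: g = f/10 maps D -> D with g(0) = 0, so by the Schwarz lemma |g(z)| <= |z|, i.e. |f(z)| <= 10|z|; this is sharp (f(z) = 10z).
Step 2: |z0|^2 = (-0.25)^2 + (-0.05)^2 = 0.065
Step 3: |z0| = sqrt(0.065) = 0.254951
Step 4: Best bound = 10 * |z0| = 10 * 0.254951 = 2.5495

2.5495


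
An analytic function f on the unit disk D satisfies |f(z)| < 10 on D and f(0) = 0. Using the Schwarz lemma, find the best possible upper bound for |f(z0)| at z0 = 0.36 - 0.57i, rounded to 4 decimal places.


Step 1: g = f/10 maps D -> D with g(0) = 0, so by the Schwarz lemma |g(z)| <= |z|, i.e. |f(z)| <= 10|z|; this is sharp (f(z) = 10z).
Step 2: |z0|^2 = 0.36^2 + (-0.57)^2 = 0.4545
Step 3: |z0| = sqrt(0.4545) = 0.674166
Step 4: Best bound = 10 * |z0| = 10 * 0.674166 = 6.7417

6.7417


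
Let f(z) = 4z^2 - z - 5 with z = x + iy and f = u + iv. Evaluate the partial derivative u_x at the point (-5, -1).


Step 1: f(z) = 4(x+iy)^2 - (x+iy) - 5
Step 2: u = 4(x^2 - y^2) - x - 5
Step 3: u_x = 8x - 1
Step 4: At (-5, -1): u_x = -40 - 1 = -41

-41


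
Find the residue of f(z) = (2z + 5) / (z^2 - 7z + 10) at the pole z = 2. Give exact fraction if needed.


Step 1: Q(z) = z^2 - 7z + 10 = (z - 2)(z - 5)
Step 2: Q'(z) = 2z - 7
Step 3: Q'(2) = -3, P(2) = 9
Step 4: Res = P(2)/Q'(2) = 9/(-3) = -3

-3


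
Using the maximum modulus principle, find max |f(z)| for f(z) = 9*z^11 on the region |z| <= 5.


Step 1: On |z| = 5, |f(z)| = 9 * |z|^11 = 9 * 5^11
Step 2: By maximum modulus principle, maximum is on boundary.
Step 3: Maximum = 9 * 48828125 = 439453125

439453125


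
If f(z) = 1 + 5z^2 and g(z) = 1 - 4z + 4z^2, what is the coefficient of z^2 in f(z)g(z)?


Step 1: z^2 term in f*g comes from: (1)*(4z^2) + (0)*(-4z) + (5z^2)*(1)
Step 2: = 4 + 0 + 5
Step 3: = 9

9


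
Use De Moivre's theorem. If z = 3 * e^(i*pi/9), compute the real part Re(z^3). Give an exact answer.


Step 1: By De Moivre's theorem, z^3 = 3^3 * e^(i*3*pi/9) = 27 * (cos(pi/3) + i*sin(pi/3))
Step 2: |z|^3 = 3^3 = 27
Step 3: The angle pi/3 already lies in [0, 2*pi)
Step 4: cos(pi/3) = 1/2
Step 5: Re(z^3) = 27 * 1/2 = 27/2

27/2


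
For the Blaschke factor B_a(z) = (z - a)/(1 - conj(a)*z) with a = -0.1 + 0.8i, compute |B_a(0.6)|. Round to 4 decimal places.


Step 1: Numerator z0 - a = 0.6 - (-0.1 + 0.8i) = 0.7 - 0.8i
Step 2: Denominator 1 - conj(a)*z0 = 1 - (-0.1 - 0.8i)*0.6 = 1.06 + 0.48i
Step 3: |z0 - a|^2 = 0.7^2 + (-0.8)^2 = 1.13; |1 - conj(a)*z0|^2 = 1.06^2 + 0.48^2 = 1.354
Step 4: |B_a(0.6)| = sqrt(1.13 / 1.354) = sqrt(0.834564)
Step 5: = 0.9135

0.9135


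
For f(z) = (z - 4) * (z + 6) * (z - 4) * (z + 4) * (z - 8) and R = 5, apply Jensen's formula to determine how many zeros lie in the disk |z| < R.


Jensen's formula: (1/2pi)*integral log|f(Re^it)|dt = log|f(0)| + sum_{|a_k|<R} log(R/|a_k|)
Step 1: f(0) = (-4) * 6 * (-4) * 4 * (-8) = -3072
Step 2: log|f(0)| = log|4| + log|-6| + log|4| + log|-4| + log|8| = 8.0301
Step 3: Zeros inside |z| < 5: 4, 4, -4
Step 4: Jensen sum = log(5/4) + log(5/4) + log(5/4) = 0.6694
Step 5: n(R) = number of terms in the Jensen sum = count of zeros inside |z| < 5 = 3

3


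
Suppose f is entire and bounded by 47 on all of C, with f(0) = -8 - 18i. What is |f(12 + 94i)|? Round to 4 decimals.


Step 1: By Liouville's theorem, a bounded entire function is constant.
Step 2: f(z) = f(0) = -8 - 18i for all z.
Step 3: |f(w)| = |-8 - 18i| = sqrt(64 + 324)
Step 4: = 19.6977

19.6977


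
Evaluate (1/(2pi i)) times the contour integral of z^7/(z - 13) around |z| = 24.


Step 1: f(z) = z^7, a = 13 is inside |z| = 24
Step 2: By Cauchy integral formula: (1/(2pi*i)) * integral = f(a)
Step 3: f(13) = 13^7 = 62748517

62748517


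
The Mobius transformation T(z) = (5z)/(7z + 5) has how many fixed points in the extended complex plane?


Step 1: Fixed points satisfy T(z) = z
Step 2: 7z^2 = 0
Step 3: Discriminant = 0^2 - 4*7*0 = 0
Step 4: Number of fixed points = 1

1


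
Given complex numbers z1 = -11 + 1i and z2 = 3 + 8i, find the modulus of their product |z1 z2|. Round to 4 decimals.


Step 1: |z1| = sqrt((-11)^2 + 1^2) = sqrt(122)
Step 2: |z2| = sqrt(3^2 + 8^2) = sqrt(73)
Step 3: |z1*z2| = |z1|*|z2| = sqrt(122) * sqrt(73) = sqrt(122 * 73) = sqrt(8906)
Step 4: = 94.3716

94.3716


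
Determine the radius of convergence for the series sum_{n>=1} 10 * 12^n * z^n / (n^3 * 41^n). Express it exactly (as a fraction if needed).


Step 1: General term a_n = 10 * 12^n / (n^3 * 41^n)
Step 2: By the root test, |a_n|^(1/n) = 10^(1/n) * 12 / (n^(3/n) * 41) -> 12/41 as n -> infinity (since 10^(1/n) -> 1 and n^(3/n) -> 1)
Step 3: R = 1/lim|a_n|^(1/n) = 41/12

41/12


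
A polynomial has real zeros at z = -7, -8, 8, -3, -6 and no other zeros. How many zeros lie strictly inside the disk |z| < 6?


Step 1: Check each root:
  z = -7: |-7| = 7 >= 6
  z = -8: |-8| = 8 >= 6
  z = 8: |8| = 8 >= 6
  z = -3: |-3| = 3 < 6
  z = -6: |-6| = 6 >= 6
Step 2: Count = 1

1


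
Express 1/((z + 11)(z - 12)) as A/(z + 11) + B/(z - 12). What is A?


Step 1: Multiply both sides by (z + 11) and set z = -11
Step 2: A = 1 / (-11 - 12)
Step 3: A = 1 / (-23)
Step 4: A = -1/23

-1/23


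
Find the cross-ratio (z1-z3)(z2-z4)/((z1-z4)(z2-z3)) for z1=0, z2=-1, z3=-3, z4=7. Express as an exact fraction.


Step 1: (z1-z3)(z2-z4) = 3 * (-8) = -24
Step 2: (z1-z4)(z2-z3) = (-7) * 2 = -14
Step 3: Cross-ratio = 24/14 = 12/7

12/7


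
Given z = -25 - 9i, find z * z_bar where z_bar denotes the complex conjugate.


Step 1: conj(z) = -25 + 9i
Step 2: z * conj(z) = (-25)^2 + (-9)^2
Step 3: = 625 + 81 = 706

706


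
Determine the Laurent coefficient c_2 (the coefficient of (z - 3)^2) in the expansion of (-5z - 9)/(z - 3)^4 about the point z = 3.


Step 1: Write the numerator in powers of (z - 3): -5z - 9 = -5(z - 3) + (-5*3 - 9) = -5(z - 3) - 24
Step 2: Divide by (z - 3)^4: f(z) = -24(z - 3)^(-4) - 5(z - 3)^(-3)
Step 3: This finite sum is the Laurent series of f about z = 3.
Step 4: Only the powers -4 and -3 appear, so the coefficient of (z - 3)^2 = 0

0


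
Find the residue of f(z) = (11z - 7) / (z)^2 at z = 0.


Step 1: Pole of order 2 at z = 0
Step 2: Res = lim d/dz [(z)^2 * f(z)] as z -> 0
Step 3: (z)^2 * f(z) = 11z - 7
Step 4: d/dz[11z - 7] = 11

11


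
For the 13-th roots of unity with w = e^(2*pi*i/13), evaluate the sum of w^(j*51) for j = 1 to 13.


Step 1: The sum sum_{j=1}^{n} w^(k*j) equals n if n | k, else 0.
Step 2: Here n = 13, k = 51
Step 3: Does n divide k? 13 | 51 -> False
Step 4: Sum = 0

0


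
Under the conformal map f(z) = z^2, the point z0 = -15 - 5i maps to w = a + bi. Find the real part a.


Step 1: z0 = -15 - 5i
Step 2: z0^2 = (-15)^2 - (-5)^2 + 150i
Step 3: real part = 225 - 25 = 200

200


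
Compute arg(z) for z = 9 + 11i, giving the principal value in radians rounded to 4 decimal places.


Step 1: z = 9 + 11i
Step 2: arg(z) = atan2(11, 9)
Step 3: arg(z) = 0.8851

0.8851


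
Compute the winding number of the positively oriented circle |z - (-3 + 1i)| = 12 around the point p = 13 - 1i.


Step 1: Center c = (-3, 1), radius = 12
Step 2: |p - c|^2 = 16^2 + (-2)^2 = 260
Step 3: r^2 = 144
Step 4: |p-c| > r so winding number = 0

0


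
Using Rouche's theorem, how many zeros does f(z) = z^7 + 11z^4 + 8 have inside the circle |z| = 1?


Step 1: On |z| = 1 the three terms have sizes |z^7| = 1^7 = 1, |11z^4| = 11*1^4 = 11, |8| = 8
Step 2: The dominant term is g(z) = 11z^4; let h(z) = z^7 + 8 so f = g + h
Step 3: On |z| = 1: |g| = 11 and |h| <= 1 + 8 = 9
Step 4: Since 11 > 9, |h| < |g| on |z| = 1, so by Rouche f has the same number of zeros as g inside |z| < 1
Step 5: g(z) = 11z^4 has 4 zeros (at the origin, multiplicity 4) inside |z| < 1. Answer = 4

4


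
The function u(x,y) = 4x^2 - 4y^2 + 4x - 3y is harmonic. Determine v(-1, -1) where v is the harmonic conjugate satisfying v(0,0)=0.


Step 1: v_x = -u_y = 8y + 3
Step 2: v_y = u_x = 8x + 4
Step 3: v = 8xy + 3x + 4y + C
Step 4: v(0,0) = 0 => C = 0
Step 5: v(-1, -1) = 1

1


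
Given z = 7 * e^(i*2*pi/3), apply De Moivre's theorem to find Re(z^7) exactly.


Step 1: By De Moivre's theorem, z^7 = 7^7 * e^(i*7*2*pi/3) = 823543 * (cos(14*pi/3) + i*sin(14*pi/3))
Step 2: |z|^7 = 7^7 = 823543
Step 3: Reduce the angle mod 2*pi: 14*pi/3 - 4*pi = 2*pi/3
Step 4: cos(2*pi/3) = -1/2
Step 5: Re(z^7) = 823543 * (-1/2) = -823543/2

-823543/2


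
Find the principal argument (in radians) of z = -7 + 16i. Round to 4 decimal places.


Step 1: z = -7 + 16i
Step 2: arg(z) = atan2(16, -7)
Step 3: arg(z) = 1.9832

1.9832


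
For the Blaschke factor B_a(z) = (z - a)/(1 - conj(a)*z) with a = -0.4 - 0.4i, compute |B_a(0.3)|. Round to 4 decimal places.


Step 1: Numerator z0 - a = 0.3 - (-0.4 - 0.4i) = 0.7 + 0.4i
Step 2: Denominator 1 - conj(a)*z0 = 1 - (-0.4 + 0.4i)*0.3 = 1.12 - 0.12i
Step 3: |z0 - a|^2 = 0.7^2 + 0.4^2 = 0.65; |1 - conj(a)*z0|^2 = 1.12^2 + (-0.12)^2 = 1.2688
Step 4: |B_a(0.3)| = sqrt(0.65 / 1.2688) = sqrt(0.512295)
Step 5: = 0.7157

0.7157


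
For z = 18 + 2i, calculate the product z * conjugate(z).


Step 1: conj(z) = 18 - 2i
Step 2: z * conj(z) = 18^2 + 2^2
Step 3: = 324 + 4 = 328

328


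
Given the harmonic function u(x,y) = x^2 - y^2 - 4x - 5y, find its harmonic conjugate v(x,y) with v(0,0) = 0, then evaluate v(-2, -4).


Step 1: v_x = -u_y = 2y + 5
Step 2: v_y = u_x = 2x - 4
Step 3: v = 2xy + 5x - 4y + C
Step 4: v(0,0) = 0 => C = 0
Step 5: v(-2, -4) = 22

22


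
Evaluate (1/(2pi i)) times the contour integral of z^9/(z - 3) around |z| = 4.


Step 1: f(z) = z^9, a = 3 is inside |z| = 4
Step 2: By Cauchy integral formula: (1/(2pi*i)) * integral = f(a)
Step 3: f(3) = 3^9 = 19683

19683


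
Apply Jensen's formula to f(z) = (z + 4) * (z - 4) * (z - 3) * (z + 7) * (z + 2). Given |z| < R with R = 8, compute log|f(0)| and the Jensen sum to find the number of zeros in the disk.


Jensen's formula: (1/2pi)*integral log|f(Re^it)|dt = log|f(0)| + sum_{|a_k|<R} log(R/|a_k|)
Step 1: f(0) = 4 * (-4) * (-3) * 7 * 2 = 672
Step 2: log|f(0)| = log|-4| + log|4| + log|3| + log|-7| + log|-2| = 6.5103
Step 3: Zeros inside |z| < 8: -4, 4, 3, -7, -2
Step 4: Jensen sum = log(8/4) + log(8/4) + log(8/3) + log(8/7) + log(8/2) = 3.8869
Step 5: n(R) = number of terms in the Jensen sum = count of zeros inside |z| < 8 = 5

5


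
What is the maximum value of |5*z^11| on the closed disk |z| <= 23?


Step 1: On |z| = 23, |f(z)| = 5 * |z|^11 = 5 * 23^11
Step 2: By maximum modulus principle, maximum is on boundary.
Step 3: Maximum = 5 * 952809757913927 = 4764048789569635

4764048789569635


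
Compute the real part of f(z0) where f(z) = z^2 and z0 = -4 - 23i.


Step 1: z0 = -4 - 23i
Step 2: z0^2 = (-4)^2 - (-23)^2 + 184i
Step 3: real part = 16 - 529 = -513

-513


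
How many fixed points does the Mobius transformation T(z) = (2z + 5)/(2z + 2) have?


Step 1: Fixed points satisfy T(z) = z
Step 2: 2z^2 - 5 = 0
Step 3: Discriminant = 0^2 - 4*2*(-5) = 40
Step 4: Number of fixed points = 2

2


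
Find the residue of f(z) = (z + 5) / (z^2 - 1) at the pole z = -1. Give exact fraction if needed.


Step 1: Q(z) = z^2 - 1 = (z + 1)(z - 1)
Step 2: Q'(z) = 2z
Step 3: Q'(-1) = -2, P(-1) = 4
Step 4: Res = P(-1)/Q'(-1) = 4/(-2) = -2

-2


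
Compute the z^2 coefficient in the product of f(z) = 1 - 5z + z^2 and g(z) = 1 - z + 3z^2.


Step 1: z^2 term in f*g comes from: (1)*(3z^2) + (-5z)*(-z) + (z^2)*(1)
Step 2: = 3 + 5 + 1
Step 3: = 9

9


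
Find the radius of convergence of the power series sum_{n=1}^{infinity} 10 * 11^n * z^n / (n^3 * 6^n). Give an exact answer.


Step 1: General term a_n = 10 * 11^n / (n^3 * 6^n)
Step 2: By the root test, |a_n|^(1/n) = 10^(1/n) * 11 / (n^(3/n) * 6) -> 11/6 as n -> infinity (since 10^(1/n) -> 1 and n^(3/n) -> 1)
Step 3: R = 1/lim|a_n|^(1/n) = 6/11

6/11


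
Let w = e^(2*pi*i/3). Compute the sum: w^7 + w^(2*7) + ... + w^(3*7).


Step 1: The sum sum_{j=1}^{n} w^(k*j) equals n if n | k, else 0.
Step 2: Here n = 3, k = 7
Step 3: Does n divide k? 3 | 7 -> False
Step 4: Sum = 0

0


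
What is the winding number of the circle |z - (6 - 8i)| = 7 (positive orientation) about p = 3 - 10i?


Step 1: Center c = (6, -8), radius = 7
Step 2: |p - c|^2 = (-3)^2 + (-2)^2 = 13
Step 3: r^2 = 49
Step 4: |p-c| < r so winding number = 1

1


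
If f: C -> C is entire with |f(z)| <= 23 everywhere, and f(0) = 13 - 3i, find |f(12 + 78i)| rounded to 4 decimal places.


Step 1: By Liouville's theorem, a bounded entire function is constant.
Step 2: f(z) = f(0) = 13 - 3i for all z.
Step 3: |f(w)| = |13 - 3i| = sqrt(169 + 9)
Step 4: = 13.3417

13.3417


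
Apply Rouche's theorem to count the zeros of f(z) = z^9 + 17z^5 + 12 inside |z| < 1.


Step 1: On |z| = 1 the three terms have sizes |z^9| = 1^9 = 1, |17z^5| = 17*1^5 = 17, |12| = 12
Step 2: The dominant term is g(z) = 17z^5; let h(z) = z^9 + 12 so f = g + h
Step 3: On |z| = 1: |g| = 17 and |h| <= 1 + 12 = 13
Step 4: Since 17 > 13, |h| < |g| on |z| = 1, so by Rouche f has the same number of zeros as g inside |z| < 1
Step 5: g(z) = 17z^5 has 5 zeros (at the origin, multiplicity 5) inside |z| < 1. Answer = 5

5


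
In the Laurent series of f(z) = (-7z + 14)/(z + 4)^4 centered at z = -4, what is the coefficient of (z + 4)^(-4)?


Step 1: Write the numerator in powers of (z + 4): -7z + 14 = -7(z + 4) + (-7*(-4) + 14) = -7(z + 4) + 42
Step 2: Divide by (z + 4)^4: f(z) = 42(z + 4)^(-4) - 7(z + 4)^(-3)
Step 3: This finite sum is the Laurent series of f about z = -4.
Step 4: Coefficient of (z + 4)^(-4) = -7*(-4) + 14 = 42

42


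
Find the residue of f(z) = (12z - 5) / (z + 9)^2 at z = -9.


Step 1: Pole of order 2 at z = -9
Step 2: Res = lim d/dz [(z + 9)^2 * f(z)] as z -> -9
Step 3: (z + 9)^2 * f(z) = 12z - 5
Step 4: d/dz[12z - 5] = 12

12


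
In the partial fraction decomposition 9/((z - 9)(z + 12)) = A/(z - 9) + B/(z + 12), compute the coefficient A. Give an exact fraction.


Step 1: Multiply both sides by (z - 9) and set z = 9
Step 2: A = 9 / (9 + 12)
Step 3: A = 9 / 21
Step 4: A = 3/7

3/7


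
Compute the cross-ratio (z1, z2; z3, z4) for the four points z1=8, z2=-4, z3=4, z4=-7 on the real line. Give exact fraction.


Step 1: (z1-z3)(z2-z4) = 4 * 3 = 12
Step 2: (z1-z4)(z2-z3) = 15 * (-8) = -120
Step 3: Cross-ratio = -12/120 = -1/10

-1/10


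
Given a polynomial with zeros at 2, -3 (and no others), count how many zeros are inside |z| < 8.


Step 1: Check each root:
  z = 2: |2| = 2 < 8
  z = -3: |-3| = 3 < 8
Step 2: Count = 2

2


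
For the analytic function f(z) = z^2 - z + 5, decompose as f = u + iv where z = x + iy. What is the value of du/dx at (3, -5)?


Step 1: f(z) = (x+iy)^2 - (x+iy) + 5
Step 2: u = (x^2 - y^2) - x + 5
Step 3: u_x = 2x - 1
Step 4: At (3, -5): u_x = 6 - 1 = 5

5


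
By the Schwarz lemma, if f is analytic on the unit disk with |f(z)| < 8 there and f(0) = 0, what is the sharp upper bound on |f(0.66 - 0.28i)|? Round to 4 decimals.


Step 1: g = f/8 maps D -> D with g(0) = 0, so by the Schwarz lemma |g(z)| <= |z|, i.e. |f(z)| <= 8|z|; this is sharp (f(z) = 8z).
Step 2: |z0|^2 = 0.66^2 + (-0.28)^2 = 0.514
Step 3: |z0| = sqrt(0.514) = 0.716938
Step 4: Best bound = 8 * |z0| = 8 * 0.716938 = 5.7355

5.7355


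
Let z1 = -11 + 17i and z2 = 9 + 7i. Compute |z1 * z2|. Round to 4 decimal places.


Step 1: |z1| = sqrt((-11)^2 + 17^2) = sqrt(410)
Step 2: |z2| = sqrt(9^2 + 7^2) = sqrt(130)
Step 3: |z1*z2| = |z1|*|z2| = sqrt(410) * sqrt(130) = sqrt(410 * 130) = sqrt(53300)
Step 4: = 230.8679

230.8679


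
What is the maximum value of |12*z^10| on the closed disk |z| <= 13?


Step 1: On |z| = 13, |f(z)| = 12 * |z|^10 = 12 * 13^10
Step 2: By maximum modulus principle, maximum is on boundary.
Step 3: Maximum = 12 * 137858491849 = 1654301902188

1654301902188


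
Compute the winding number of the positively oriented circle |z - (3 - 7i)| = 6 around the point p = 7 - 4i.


Step 1: Center c = (3, -7), radius = 6
Step 2: |p - c|^2 = 4^2 + 3^2 = 25
Step 3: r^2 = 36
Step 4: |p-c| < r so winding number = 1

1


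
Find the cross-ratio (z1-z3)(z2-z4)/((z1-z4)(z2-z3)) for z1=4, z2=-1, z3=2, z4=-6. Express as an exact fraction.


Step 1: (z1-z3)(z2-z4) = 2 * 5 = 10
Step 2: (z1-z4)(z2-z3) = 10 * (-3) = -30
Step 3: Cross-ratio = -10/30 = -1/3

-1/3


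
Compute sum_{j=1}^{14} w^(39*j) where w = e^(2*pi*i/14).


Step 1: The sum sum_{j=1}^{n} w^(k*j) equals n if n | k, else 0.
Step 2: Here n = 14, k = 39
Step 3: Does n divide k? 14 | 39 -> False
Step 4: Sum = 0

0


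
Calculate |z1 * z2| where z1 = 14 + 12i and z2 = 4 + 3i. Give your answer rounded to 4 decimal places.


Step 1: |z1| = sqrt(14^2 + 12^2) = sqrt(340)
Step 2: |z2| = sqrt(4^2 + 3^2) = sqrt(25)
Step 3: |z1*z2| = |z1|*|z2| = sqrt(340) * sqrt(25) = sqrt(340 * 25) = sqrt(8500)
Step 4: = 92.1954

92.1954


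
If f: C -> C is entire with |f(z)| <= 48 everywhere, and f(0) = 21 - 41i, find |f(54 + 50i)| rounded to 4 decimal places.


Step 1: By Liouville's theorem, a bounded entire function is constant.
Step 2: f(z) = f(0) = 21 - 41i for all z.
Step 3: |f(w)| = |21 - 41i| = sqrt(441 + 1681)
Step 4: = 46.0652

46.0652


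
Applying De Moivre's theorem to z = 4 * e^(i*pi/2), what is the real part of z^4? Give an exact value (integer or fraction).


Step 1: By De Moivre's theorem, z^4 = 4^4 * e^(i*4*pi/2) = 256 * (cos(2*pi) + i*sin(2*pi))
Step 2: |z|^4 = 4^4 = 256
Step 3: Reduce the angle mod 2*pi: 2*pi - 2*pi = 0
Step 4: cos(0) = 1
Step 5: Re(z^4) = 256 * 1 = 256

256


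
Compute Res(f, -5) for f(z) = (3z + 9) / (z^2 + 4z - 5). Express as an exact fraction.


Step 1: Q(z) = z^2 + 4z - 5 = (z + 5)(z - 1)
Step 2: Q'(z) = 2z + 4
Step 3: Q'(-5) = -6, P(-5) = -6
Step 4: Res = P(-5)/Q'(-5) = -6/(-6) = 1

1
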